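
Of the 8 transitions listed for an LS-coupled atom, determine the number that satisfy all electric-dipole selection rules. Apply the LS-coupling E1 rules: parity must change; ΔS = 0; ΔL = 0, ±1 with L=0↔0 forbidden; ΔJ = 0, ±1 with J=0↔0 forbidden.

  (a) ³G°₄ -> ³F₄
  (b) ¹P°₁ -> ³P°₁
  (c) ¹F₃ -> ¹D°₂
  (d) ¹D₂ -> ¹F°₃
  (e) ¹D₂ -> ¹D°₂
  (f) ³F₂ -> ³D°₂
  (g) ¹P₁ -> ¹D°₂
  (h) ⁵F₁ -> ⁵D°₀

7

(a) allowed
(b) forbidden (parity, ΔS fail)
(c) allowed
(d) allowed
(e) allowed
(f) allowed
(g) allowed
(h) allowed
Total allowed: 7 of 8.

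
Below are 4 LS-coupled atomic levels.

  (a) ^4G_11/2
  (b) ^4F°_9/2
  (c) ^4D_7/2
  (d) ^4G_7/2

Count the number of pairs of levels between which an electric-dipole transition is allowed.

3

(a)–(b): allowed.
(a)–(c): forbidden (parity, ΔL, ΔJ).
(a)–(d): forbidden (parity, ΔJ).
(b)–(c): allowed.
(b)–(d): allowed.
(c)–(d): forbidden (parity, ΔL).
Allowed pairs: 3 of 6.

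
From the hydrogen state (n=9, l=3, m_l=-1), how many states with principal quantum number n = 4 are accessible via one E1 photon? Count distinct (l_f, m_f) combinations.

3

E1 requires Δl = ±1, so l_f ∈ {2, 4}; with 0 ≤ l_f ≤ n_f−1 = 3, the allowed l_f values are {2}.
For l_f = 2: m_f ∈ {m_i−1, m_i, m_i+1} ∩ [−2, 2] = {-2, -1, 0} → 3 states.
Total: 3.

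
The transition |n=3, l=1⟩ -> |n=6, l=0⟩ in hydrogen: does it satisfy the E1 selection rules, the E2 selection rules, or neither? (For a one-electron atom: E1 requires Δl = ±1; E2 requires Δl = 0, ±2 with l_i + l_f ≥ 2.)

Δl = 0 − 1 = -1; l_i + l_f = 1.
E1 (Δl = ±1): satisfied.
E2 (Δl = 0,±2, l_i+l_f ≥ 2): not satisfied.

E1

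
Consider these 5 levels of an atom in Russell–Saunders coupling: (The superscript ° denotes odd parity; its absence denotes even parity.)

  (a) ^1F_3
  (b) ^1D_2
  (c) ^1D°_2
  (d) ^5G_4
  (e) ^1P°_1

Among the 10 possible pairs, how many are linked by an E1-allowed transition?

(a)–(b): forbidden (parity).
(a)–(c): allowed.
(a)–(d): forbidden (parity, ΔS).
(a)–(e): forbidden (ΔL, ΔJ).
(b)–(c): allowed.
(b)–(d): forbidden (parity, ΔS, ΔL, ΔJ).
(b)–(e): allowed.
(c)–(d): forbidden (ΔS, ΔL, ΔJ).
(c)–(e): forbidden (parity).
(d)–(e): forbidden (ΔS, ΔL, ΔJ).
Allowed pairs: 3 of 10.

3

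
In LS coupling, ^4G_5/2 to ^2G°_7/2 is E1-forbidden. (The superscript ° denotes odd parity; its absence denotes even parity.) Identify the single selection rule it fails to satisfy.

the ΔS = 0 rule

ΔJ = 0, ±1 (not J=0↔0): J: 5/2 → 7/2, ΔJ = +1 — ✓.
Parity must change: even → odd — ✓.
ΔL = 0, ±1 (not L=0↔0): L: 4 → 4, ΔL = +0 — ✓.
ΔS = 0: S: 3/2 → 1/2 — ✗.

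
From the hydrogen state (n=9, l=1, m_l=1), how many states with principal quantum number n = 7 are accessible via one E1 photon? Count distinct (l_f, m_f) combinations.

E1 requires Δl = ±1, so l_f ∈ {0, 2}; with 0 ≤ l_f ≤ n_f−1 = 6, the allowed l_f values are {0, 2}.
For l_f = 0: m_f ∈ {m_i−1, m_i, m_i+1} ∩ [−0, 0] = {0} → 1 state.
For l_f = 2: m_f ∈ {m_i−1, m_i, m_i+1} ∩ [−2, 2] = {0, 1, 2} → 3 states.
Total: 4.

4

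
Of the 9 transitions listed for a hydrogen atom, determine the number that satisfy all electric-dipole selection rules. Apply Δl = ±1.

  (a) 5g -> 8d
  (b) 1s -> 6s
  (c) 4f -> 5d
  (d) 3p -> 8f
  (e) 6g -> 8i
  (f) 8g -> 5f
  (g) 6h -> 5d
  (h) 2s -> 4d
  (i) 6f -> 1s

2

(a) forbidden — Δl = -2 (E1 requires Δl = ±1)
(b) forbidden — Δl = +0 (E1 requires Δl = ±1)
(c) allowed
(d) forbidden — Δl = +2 (E1 requires Δl = ±1)
(e) forbidden — Δl = +2 (E1 requires Δl = ±1)
(f) allowed
(g) forbidden — Δl = -3 (E1 requires Δl = ±1)
(h) forbidden — Δl = +2 (E1 requires Δl = ±1)
(i) forbidden — Δl = -3 (E1 requires Δl = ±1)
Total allowed: 2 of 9.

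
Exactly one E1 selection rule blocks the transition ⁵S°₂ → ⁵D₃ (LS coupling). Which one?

the ΔL = 0, ±1 rule

Reading off the term symbols: S 2→2, L 0→2, J 2→3, parity odd→even.
Parity must change: odd → even — ok.
ΔS = 0: S: 2 → 2 — ok.
ΔL = 0, ±1 (not L=0↔0): L: 0 → 2, ΔL = +2 — fails.
ΔJ = 0, ±1 (not J=0↔0): J: 2 → 3, ΔJ = +1 — ok.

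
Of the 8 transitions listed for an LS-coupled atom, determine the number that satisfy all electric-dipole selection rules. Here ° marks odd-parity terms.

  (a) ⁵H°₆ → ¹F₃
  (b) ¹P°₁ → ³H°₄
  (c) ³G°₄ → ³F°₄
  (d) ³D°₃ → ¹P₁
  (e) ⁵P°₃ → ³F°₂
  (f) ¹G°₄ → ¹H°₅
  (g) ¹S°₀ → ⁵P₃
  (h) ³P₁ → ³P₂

0

(a) forbidden (ΔS, ΔL, ΔJ fail)
(b) forbidden (parity, ΔS, ΔL, ΔJ fail)
(c) forbidden (parity fails)
(d) forbidden (ΔS, ΔJ fail)
(e) forbidden (parity, ΔS, ΔL fail)
(f) forbidden (parity fails)
(g) forbidden (ΔS, ΔJ fail)
(h) forbidden (parity fails)
Total allowed: 0 of 8.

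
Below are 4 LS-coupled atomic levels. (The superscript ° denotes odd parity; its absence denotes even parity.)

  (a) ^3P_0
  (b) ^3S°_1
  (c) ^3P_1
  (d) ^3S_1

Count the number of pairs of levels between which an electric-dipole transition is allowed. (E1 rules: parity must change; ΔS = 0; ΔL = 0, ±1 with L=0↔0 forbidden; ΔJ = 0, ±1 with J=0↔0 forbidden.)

2

(a)–(b): allowed.
(a)–(c): forbidden (parity).
(a)–(d): forbidden (parity).
(b)–(c): allowed.
(b)–(d): forbidden (ΔL).
(c)–(d): forbidden (parity).
Allowed pairs: 2 of 6.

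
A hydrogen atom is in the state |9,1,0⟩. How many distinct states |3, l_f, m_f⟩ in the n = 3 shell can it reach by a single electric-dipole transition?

E1 requires Δl = ±1, so l_f ∈ {0, 2}; with 0 ≤ l_f ≤ n_f−1 = 2, the allowed l_f values are {0, 2}.
For l_f = 0: m_f ∈ {m_i−1, m_i, m_i+1} ∩ [−0, 0] = {0} → 1 state.
For l_f = 2: m_f ∈ {m_i−1, m_i, m_i+1} ∩ [−2, 2] = {-1, 0, 1} → 3 states.
Total: 4.

4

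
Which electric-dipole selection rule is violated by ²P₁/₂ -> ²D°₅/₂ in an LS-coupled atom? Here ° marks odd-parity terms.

the ΔJ = 0, ±1 rule

ΔS = 0: S: 1/2 → 1/2 — ✓.
ΔJ = 0, ±1 (not J=0↔0): J: 1/2 → 5/2, ΔJ = +2 — ✗.
ΔL = 0, ±1 (not L=0↔0): L: 1 → 2, ΔL = +1 — ✓.
Parity must change: even → odd — ✓.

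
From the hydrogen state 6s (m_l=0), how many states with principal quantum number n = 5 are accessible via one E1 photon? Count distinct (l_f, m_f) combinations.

3

E1 requires Δl = ±1, so l_f ∈ {-1, 1}; with 0 ≤ l_f ≤ n_f−1 = 4, the allowed l_f values are {1}.
For l_f = 1: m_f ∈ {m_i−1, m_i, m_i+1} ∩ [−1, 1] = {-1, 0, 1} → 3 states.
Total: 3.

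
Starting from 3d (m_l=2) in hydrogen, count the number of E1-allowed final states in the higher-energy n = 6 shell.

4

E1 requires Δl = ±1, so l_f ∈ {1, 3}; with 0 ≤ l_f ≤ n_f−1 = 5, the allowed l_f values are {1, 3}.
For l_f = 1: m_f ∈ {m_i−1, m_i, m_i+1} ∩ [−1, 1] = {1} → 1 state.
For l_f = 3: m_f ∈ {m_i−1, m_i, m_i+1} ∩ [−3, 3] = {1, 2, 3} → 3 states.
Total: 4.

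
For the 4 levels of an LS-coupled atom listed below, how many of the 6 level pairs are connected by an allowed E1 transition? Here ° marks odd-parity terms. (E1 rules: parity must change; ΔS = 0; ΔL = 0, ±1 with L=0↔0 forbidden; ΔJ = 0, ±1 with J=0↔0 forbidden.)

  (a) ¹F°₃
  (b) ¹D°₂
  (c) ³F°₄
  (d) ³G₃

1

(a)–(b): forbidden (parity).
(a)–(c): forbidden (parity, ΔS).
(a)–(d): forbidden (ΔS).
(b)–(c): forbidden (parity, ΔS, ΔJ).
(b)–(d): forbidden (ΔS, ΔL).
(c)–(d): allowed.
Allowed pairs: 1 of 6.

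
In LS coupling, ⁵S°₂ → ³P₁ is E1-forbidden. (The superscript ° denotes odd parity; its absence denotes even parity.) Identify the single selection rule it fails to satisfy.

Reading off the term symbols: S 2→1, L 0→1, J 2→1, parity odd→even.
Parity must change: odd → even — ok.
ΔS = 0: S: 2 → 1 — fails.
ΔL = 0, ±1 (not L=0↔0): L: 0 → 1, ΔL = +1 — ok.
ΔJ = 0, ±1 (not J=0↔0): J: 2 → 1, ΔJ = -1 — ok.

the ΔS = 0 rule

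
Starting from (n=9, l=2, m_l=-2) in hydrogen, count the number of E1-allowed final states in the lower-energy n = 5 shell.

E1 requires Δl = ±1, so l_f ∈ {1, 3}; with 0 ≤ l_f ≤ n_f−1 = 4, the allowed l_f values are {1, 3}.
For l_f = 1: m_f ∈ {m_i−1, m_i, m_i+1} ∩ [−1, 1] = {-1} → 1 state.
For l_f = 3: m_f ∈ {m_i−1, m_i, m_i+1} ∩ [−3, 3] = {-3, -2, -1} → 3 states.
Total: 4.

4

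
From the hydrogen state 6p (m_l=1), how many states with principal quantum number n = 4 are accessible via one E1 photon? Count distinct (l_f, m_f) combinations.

4

E1 requires Δl = ±1, so l_f ∈ {0, 2}; with 0 ≤ l_f ≤ n_f−1 = 3, the allowed l_f values are {0, 2}.
For l_f = 0: m_f ∈ {m_i−1, m_i, m_i+1} ∩ [−0, 0] = {0} → 1 state.
For l_f = 2: m_f ∈ {m_i−1, m_i, m_i+1} ∩ [−2, 2] = {0, 1, 2} → 3 states.
Total: 4.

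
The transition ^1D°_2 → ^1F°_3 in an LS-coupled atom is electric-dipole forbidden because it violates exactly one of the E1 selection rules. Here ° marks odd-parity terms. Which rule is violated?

Initial level: S=0, L=2, J=2, parity odd. Final level: S=0, L=3, J=3, parity odd.
ΔJ = 0, ±1 (not J=0↔0): J: 2 → 3, ΔJ = +1 — ✓.
ΔS = 0: S: 0 → 0 — ✓.
ΔL = 0, ±1 (not L=0↔0): L: 2 → 3, ΔL = +1 — ✓.
Parity must change: odd → odd — ✗.

parity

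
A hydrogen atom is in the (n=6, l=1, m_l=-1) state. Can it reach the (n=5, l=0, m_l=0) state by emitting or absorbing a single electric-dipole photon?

l: 1 → 0 (Δl = -1). Δl = ±1 satisfied.
Δm_l = 0 − (-1) = +1. E1 requires Δm_l = 0, ±1: satisfied.
All E1 selection rules are satisfied.

allowed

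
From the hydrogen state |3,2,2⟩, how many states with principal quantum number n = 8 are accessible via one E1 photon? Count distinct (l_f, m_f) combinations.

4

E1 requires Δl = ±1, so l_f ∈ {1, 3}; with 0 ≤ l_f ≤ n_f−1 = 7, the allowed l_f values are {1, 3}.
For l_f = 1: m_f ∈ {m_i−1, m_i, m_i+1} ∩ [−1, 1] = {1} → 1 state.
For l_f = 3: m_f ∈ {m_i−1, m_i, m_i+1} ∩ [−3, 3] = {1, 2, 3} → 3 states.
Total: 4.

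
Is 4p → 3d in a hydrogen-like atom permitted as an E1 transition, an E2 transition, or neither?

Δl = 2 − 1 = +1; l_i + l_f = 3.
E1 (Δl = ±1): satisfied.
E2 (Δl = 0,±2, l_i+l_f ≥ 2): not satisfied.

E1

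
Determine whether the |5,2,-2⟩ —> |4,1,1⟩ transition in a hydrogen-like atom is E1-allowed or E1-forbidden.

l: 2 → 1 (Δl = -1). Δl = ±1 ok.
Δm_l = 1 − (-2) = +3. E1 requires Δm_l = 0, ±1: fails.
The transition is electric-dipole forbidden.

forbidden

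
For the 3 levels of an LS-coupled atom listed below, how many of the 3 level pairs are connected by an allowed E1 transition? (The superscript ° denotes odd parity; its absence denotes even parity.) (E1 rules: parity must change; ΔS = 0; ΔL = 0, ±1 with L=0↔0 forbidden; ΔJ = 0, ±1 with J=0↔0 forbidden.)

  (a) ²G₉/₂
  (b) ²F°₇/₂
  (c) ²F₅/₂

2

(a)–(b): allowed.
(a)–(c): forbidden (parity, ΔJ).
(b)–(c): allowed.
Allowed pairs: 2 of 3.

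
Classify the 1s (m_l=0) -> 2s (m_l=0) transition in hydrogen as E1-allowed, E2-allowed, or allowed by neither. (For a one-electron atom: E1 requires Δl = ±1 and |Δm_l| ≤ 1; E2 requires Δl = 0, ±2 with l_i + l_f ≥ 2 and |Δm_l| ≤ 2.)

neither

Δl = 0 − 0 = +0; l_i + l_f = 0.
Δm_l = +0.
E1 (Δl = ±1, |Δm_l| ≤ 1): not satisfied.
E2 (Δl = 0,±2, l_i+l_f ≥ 2, |Δm_l| ≤ 2): not satisfied.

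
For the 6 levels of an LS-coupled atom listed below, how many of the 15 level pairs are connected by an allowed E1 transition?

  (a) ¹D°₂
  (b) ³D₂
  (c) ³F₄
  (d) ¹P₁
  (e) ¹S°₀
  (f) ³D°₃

4

(a)–(b): forbidden (ΔS).
(a)–(c): forbidden (ΔS, ΔJ).
(a)–(d): allowed.
(a)–(e): forbidden (parity, ΔL, ΔJ).
(a)–(f): forbidden (parity, ΔS).
(b)–(c): forbidden (parity, ΔJ).
(b)–(d): forbidden (parity, ΔS).
(b)–(e): forbidden (ΔS, ΔL, ΔJ).
(b)–(f): allowed.
(c)–(d): forbidden (parity, ΔS, ΔL, ΔJ).
(c)–(e): forbidden (ΔS, ΔL, ΔJ).
(c)–(f): allowed.
(d)–(e): allowed.
(d)–(f): forbidden (ΔS, ΔJ).
(e)–(f): forbidden (parity, ΔS, ΔL, ΔJ).
Allowed pairs: 4 of 15.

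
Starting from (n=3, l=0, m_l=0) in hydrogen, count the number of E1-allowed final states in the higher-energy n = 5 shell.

3

E1 requires Δl = ±1, so l_f ∈ {-1, 1}; with 0 ≤ l_f ≤ n_f−1 = 4, the allowed l_f values are {1}.
For l_f = 1: m_f ∈ {m_i−1, m_i, m_i+1} ∩ [−1, 1] = {-1, 0, 1} → 3 states.
Total: 3.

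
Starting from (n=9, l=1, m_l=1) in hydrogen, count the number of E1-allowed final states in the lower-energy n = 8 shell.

E1 requires Δl = ±1, so l_f ∈ {0, 2}; with 0 ≤ l_f ≤ n_f−1 = 7, the allowed l_f values are {0, 2}.
For l_f = 0: m_f ∈ {m_i−1, m_i, m_i+1} ∩ [−0, 0] = {0} → 1 state.
For l_f = 2: m_f ∈ {m_i−1, m_i, m_i+1} ∩ [−2, 2] = {0, 1, 2} → 3 states.
Total: 4.

4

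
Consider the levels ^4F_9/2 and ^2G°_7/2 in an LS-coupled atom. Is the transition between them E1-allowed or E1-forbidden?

forbidden

Parity must change: even → odd — ✓.
ΔS = 0: S: 3/2 → 1/2 — ✗.
ΔL = 0, ±1 (not L=0↔0): L: 3 → 4, ΔL = +1 — ✓.
ΔJ = 0, ±1 (not J=0↔0): J: 9/2 → 7/2, ΔJ = -1 — ✓.
Rule(s) violated: ΔS.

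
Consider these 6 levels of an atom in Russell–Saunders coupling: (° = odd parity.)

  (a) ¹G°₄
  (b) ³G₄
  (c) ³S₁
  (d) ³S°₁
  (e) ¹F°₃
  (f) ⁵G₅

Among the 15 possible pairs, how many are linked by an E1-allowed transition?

(a)–(b): forbidden (ΔS).
(a)–(c): forbidden (ΔS, ΔL, ΔJ).
(a)–(d): forbidden (parity, ΔS, ΔL, ΔJ).
(a)–(e): forbidden (parity).
(a)–(f): forbidden (ΔS).
(b)–(c): forbidden (parity, ΔL, ΔJ).
(b)–(d): forbidden (ΔL, ΔJ).
(b)–(e): forbidden (ΔS).
(b)–(f): forbidden (parity, ΔS).
(c)–(d): forbidden (ΔL).
(c)–(e): forbidden (ΔS, ΔL, ΔJ).
(c)–(f): forbidden (parity, ΔS, ΔL, ΔJ).
(d)–(e): forbidden (parity, ΔS, ΔL, ΔJ).
(d)–(f): forbidden (ΔS, ΔL, ΔJ).
(e)–(f): forbidden (ΔS, ΔJ).
Allowed pairs: 0 of 15.

0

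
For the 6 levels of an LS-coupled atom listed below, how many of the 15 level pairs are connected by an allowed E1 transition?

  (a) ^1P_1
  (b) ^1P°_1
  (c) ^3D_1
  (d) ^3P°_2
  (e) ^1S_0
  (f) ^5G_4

3

(a)–(b): allowed.
(a)–(c): forbidden (parity, ΔS).
(a)–(d): forbidden (ΔS).
(a)–(e): forbidden (parity).
(a)–(f): forbidden (parity, ΔS, ΔL, ΔJ).
(b)–(c): forbidden (ΔS).
(b)–(d): forbidden (parity, ΔS).
(b)–(e): allowed.
(b)–(f): forbidden (ΔS, ΔL, ΔJ).
(c)–(d): allowed.
(c)–(e): forbidden (parity, ΔS, ΔL).
(c)–(f): forbidden (parity, ΔS, ΔL, ΔJ).
(d)–(e): forbidden (ΔS, ΔJ).
(d)–(f): forbidden (ΔS, ΔL, ΔJ).
(e)–(f): forbidden (parity, ΔS, ΔL, ΔJ).
Allowed pairs: 3 of 15.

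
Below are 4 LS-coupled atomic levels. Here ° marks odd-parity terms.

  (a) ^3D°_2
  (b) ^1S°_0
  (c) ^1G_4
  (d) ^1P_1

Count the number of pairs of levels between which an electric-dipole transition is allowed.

1

(a)–(b): forbidden (parity, ΔS, ΔL, ΔJ).
(a)–(c): forbidden (ΔS, ΔL, ΔJ).
(a)–(d): forbidden (ΔS).
(b)–(c): forbidden (ΔL, ΔJ).
(b)–(d): allowed.
(c)–(d): forbidden (parity, ΔL, ΔJ).
Allowed pairs: 1 of 6.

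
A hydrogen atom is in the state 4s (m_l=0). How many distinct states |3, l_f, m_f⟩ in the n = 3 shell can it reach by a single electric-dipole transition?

3

E1 requires Δl = ±1, so l_f ∈ {-1, 1}; with 0 ≤ l_f ≤ n_f−1 = 2, the allowed l_f values are {1}.
For l_f = 1: m_f ∈ {m_i−1, m_i, m_i+1} ∩ [−1, 1] = {-1, 0, 1} → 3 states.
Total: 3.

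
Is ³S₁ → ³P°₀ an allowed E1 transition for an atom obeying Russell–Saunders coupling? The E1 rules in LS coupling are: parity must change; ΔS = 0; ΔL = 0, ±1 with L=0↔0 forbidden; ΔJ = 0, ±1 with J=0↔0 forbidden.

allowed

Initial level: S=1, L=0, J=1, parity even. Final level: S=1, L=1, J=0, parity odd.
Parity must change: even → odd — ✓.
ΔS = 0: S: 1 → 1 — ✓.
ΔL = 0, ±1 (not L=0↔0): L: 0 → 1, ΔL = +1 — ✓.
ΔJ = 0, ±1 (not J=0↔0): J: 1 → 0, ΔJ = -1 — ✓.
All four E1 rules are satisfied.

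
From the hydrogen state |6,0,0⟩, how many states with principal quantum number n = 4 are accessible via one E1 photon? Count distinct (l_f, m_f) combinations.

E1 requires Δl = ±1, so l_f ∈ {-1, 1}; with 0 ≤ l_f ≤ n_f−1 = 3, the allowed l_f values are {1}.
For l_f = 1: m_f ∈ {m_i−1, m_i, m_i+1} ∩ [−1, 1] = {-1, 0, 1} → 3 states.
Total: 3.

3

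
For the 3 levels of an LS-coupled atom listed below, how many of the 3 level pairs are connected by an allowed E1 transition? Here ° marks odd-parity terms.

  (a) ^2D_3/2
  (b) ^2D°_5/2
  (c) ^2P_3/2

(a)–(b): allowed.
(a)–(c): forbidden (parity).
(b)–(c): allowed.
Allowed pairs: 2 of 3.

2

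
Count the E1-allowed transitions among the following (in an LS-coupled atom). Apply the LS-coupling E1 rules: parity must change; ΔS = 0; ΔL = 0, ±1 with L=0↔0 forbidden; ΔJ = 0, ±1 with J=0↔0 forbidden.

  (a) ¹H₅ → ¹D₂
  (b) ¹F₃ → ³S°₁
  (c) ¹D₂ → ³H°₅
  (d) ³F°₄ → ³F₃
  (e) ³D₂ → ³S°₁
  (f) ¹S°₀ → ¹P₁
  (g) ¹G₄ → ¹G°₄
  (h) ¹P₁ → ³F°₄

(a) forbidden (parity, ΔL, ΔJ fail)
(b) forbidden (ΔS, ΔL, ΔJ fail)
(c) forbidden (ΔS, ΔL, ΔJ fail)
(d) allowed
(e) forbidden (ΔL fails)
(f) allowed
(g) allowed
(h) forbidden (ΔS, ΔL, ΔJ fail)
Total allowed: 3 of 8.

3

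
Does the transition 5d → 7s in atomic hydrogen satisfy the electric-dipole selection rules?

forbidden

Initial l = 2, final l = 0, so Δl = -2. E1 requires Δl = ±1: violated.
The transition is electric-dipole forbidden.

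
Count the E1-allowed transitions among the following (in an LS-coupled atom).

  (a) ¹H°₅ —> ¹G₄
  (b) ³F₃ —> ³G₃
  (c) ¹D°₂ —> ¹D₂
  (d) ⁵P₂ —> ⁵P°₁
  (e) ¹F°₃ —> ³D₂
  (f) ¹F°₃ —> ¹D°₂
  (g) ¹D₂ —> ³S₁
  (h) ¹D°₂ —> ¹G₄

3

(a) allowed
(b) forbidden (parity fails)
(c) allowed
(d) allowed
(e) forbidden (ΔS fails)
(f) forbidden (parity fails)
(g) forbidden (parity, ΔS, ΔL fail)
(h) forbidden (ΔL, ΔJ fail)
Total allowed: 3 of 8.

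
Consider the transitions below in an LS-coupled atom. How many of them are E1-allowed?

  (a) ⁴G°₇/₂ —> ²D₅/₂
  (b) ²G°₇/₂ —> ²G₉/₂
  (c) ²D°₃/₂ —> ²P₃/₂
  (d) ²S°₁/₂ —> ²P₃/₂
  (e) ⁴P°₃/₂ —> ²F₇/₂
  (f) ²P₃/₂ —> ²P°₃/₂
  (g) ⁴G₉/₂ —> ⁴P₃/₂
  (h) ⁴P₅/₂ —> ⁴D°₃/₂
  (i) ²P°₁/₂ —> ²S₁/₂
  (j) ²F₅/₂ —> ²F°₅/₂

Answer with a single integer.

(a) forbidden (ΔS, ΔL fail)
(b) allowed
(c) allowed
(d) allowed
(e) forbidden (ΔS, ΔL, ΔJ fail)
(f) allowed
(g) forbidden (parity, ΔL, ΔJ fail)
(h) allowed
(i) allowed
(j) allowed
Total allowed: 7 of 10.

7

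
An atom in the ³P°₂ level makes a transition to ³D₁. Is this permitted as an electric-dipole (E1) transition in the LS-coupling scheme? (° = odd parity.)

Parity must change: odd → even — passes.
ΔS = 0: S: 1 → 1 — passes.
ΔL = 0, ±1 (not L=0↔0): L: 1 → 2, ΔL = +1 — passes.
ΔJ = 0, ±1 (not J=0↔0): J: 2 → 1, ΔJ = -1 — passes.
All four E1 rules are satisfied.

allowed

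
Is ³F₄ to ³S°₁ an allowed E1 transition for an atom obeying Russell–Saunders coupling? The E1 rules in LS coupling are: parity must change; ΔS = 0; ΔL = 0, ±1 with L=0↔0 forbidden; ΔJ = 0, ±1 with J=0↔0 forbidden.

forbidden

Reading off the term symbols: S 1→1, L 3→0, J 4→1, parity even→odd.
Parity must change: even → odd — ok.
ΔJ = 0, ±1 (not J=0↔0): J: 4 → 1, ΔJ = -3 — fails.
ΔL = 0, ±1 (not L=0↔0): L: 3 → 0, ΔL = -3 — fails.
ΔS = 0: S: 1 → 1 — ok.
Rule(s) violated: ΔL, ΔJ.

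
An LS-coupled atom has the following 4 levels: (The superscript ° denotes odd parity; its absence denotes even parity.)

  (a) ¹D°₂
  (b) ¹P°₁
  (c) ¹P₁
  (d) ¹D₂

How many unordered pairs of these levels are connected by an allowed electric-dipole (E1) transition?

4

(a)–(b): forbidden (parity).
(a)–(c): allowed.
(a)–(d): allowed.
(b)–(c): allowed.
(b)–(d): allowed.
(c)–(d): forbidden (parity).
Allowed pairs: 4 of 6.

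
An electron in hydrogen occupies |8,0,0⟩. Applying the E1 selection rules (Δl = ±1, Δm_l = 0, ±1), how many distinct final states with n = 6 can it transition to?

E1 requires Δl = ±1, so l_f ∈ {-1, 1}; with 0 ≤ l_f ≤ n_f−1 = 5, the allowed l_f values are {1}.
For l_f = 1: m_f ∈ {m_i−1, m_i, m_i+1} ∩ [−1, 1] = {-1, 0, 1} → 3 states.
Total: 3.

3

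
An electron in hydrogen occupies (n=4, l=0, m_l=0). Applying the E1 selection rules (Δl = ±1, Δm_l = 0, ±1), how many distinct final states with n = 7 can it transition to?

3

E1 requires Δl = ±1, so l_f ∈ {-1, 1}; with 0 ≤ l_f ≤ n_f−1 = 6, the allowed l_f values are {1}.
For l_f = 1: m_f ∈ {m_i−1, m_i, m_i+1} ∩ [−1, 1] = {-1, 0, 1} → 3 states.
Total: 3.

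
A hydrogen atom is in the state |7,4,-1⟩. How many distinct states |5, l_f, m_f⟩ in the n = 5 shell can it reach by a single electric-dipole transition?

3

E1 requires Δl = ±1, so l_f ∈ {3, 5}; with 0 ≤ l_f ≤ n_f−1 = 4, the allowed l_f values are {3}.
For l_f = 3: m_f ∈ {m_i−1, m_i, m_i+1} ∩ [−3, 3] = {-2, -1, 0} → 3 states.
Total: 3.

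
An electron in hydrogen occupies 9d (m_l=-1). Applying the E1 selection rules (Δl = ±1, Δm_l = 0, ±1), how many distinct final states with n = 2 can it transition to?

2

E1 requires Δl = ±1, so l_f ∈ {1, 3}; with 0 ≤ l_f ≤ n_f−1 = 1, the allowed l_f values are {1}.
For l_f = 1: m_f ∈ {m_i−1, m_i, m_i+1} ∩ [−1, 1] = {-1, 0} → 2 states.
Total: 2.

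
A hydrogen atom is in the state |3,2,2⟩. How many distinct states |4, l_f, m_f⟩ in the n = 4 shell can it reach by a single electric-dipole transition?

4

E1 requires Δl = ±1, so l_f ∈ {1, 3}; with 0 ≤ l_f ≤ n_f−1 = 3, the allowed l_f values are {1, 3}.
For l_f = 1: m_f ∈ {m_i−1, m_i, m_i+1} ∩ [−1, 1] = {1} → 1 state.
For l_f = 3: m_f ∈ {m_i−1, m_i, m_i+1} ∩ [−3, 3] = {1, 2, 3} → 3 states.
Total: 4.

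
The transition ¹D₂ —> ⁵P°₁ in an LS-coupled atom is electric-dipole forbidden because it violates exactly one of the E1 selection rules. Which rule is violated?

the ΔS = 0 rule

Initial level: S=0, L=2, J=2, parity even. Final level: S=2, L=1, J=1, parity odd.
ΔS = 0: S: 0 → 2 — ✗.
Parity must change: even → odd — ✓.
ΔL = 0, ±1 (not L=0↔0): L: 2 → 1, ΔL = -1 — ✓.
ΔJ = 0, ±1 (not J=0↔0): J: 2 → 1, ΔJ = -1 — ✓.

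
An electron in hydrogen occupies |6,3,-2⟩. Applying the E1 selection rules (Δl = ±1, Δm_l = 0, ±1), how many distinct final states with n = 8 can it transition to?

5

E1 requires Δl = ±1, so l_f ∈ {2, 4}; with 0 ≤ l_f ≤ n_f−1 = 7, the allowed l_f values are {2, 4}.
For l_f = 2: m_f ∈ {m_i−1, m_i, m_i+1} ∩ [−2, 2] = {-2, -1} → 2 states.
For l_f = 4: m_f ∈ {m_i−1, m_i, m_i+1} ∩ [−4, 4] = {-3, -2, -1} → 3 states.
Total: 5.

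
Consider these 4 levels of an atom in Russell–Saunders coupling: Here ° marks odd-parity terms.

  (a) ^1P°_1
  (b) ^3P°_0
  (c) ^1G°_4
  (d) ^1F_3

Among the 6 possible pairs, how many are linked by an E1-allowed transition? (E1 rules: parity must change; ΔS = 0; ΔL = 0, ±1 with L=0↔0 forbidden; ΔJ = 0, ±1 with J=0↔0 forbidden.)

1

(a)–(b): forbidden (parity, ΔS).
(a)–(c): forbidden (parity, ΔL, ΔJ).
(a)–(d): forbidden (ΔL, ΔJ).
(b)–(c): forbidden (parity, ΔS, ΔL, ΔJ).
(b)–(d): forbidden (ΔS, ΔL, ΔJ).
(c)–(d): allowed.
Allowed pairs: 1 of 6.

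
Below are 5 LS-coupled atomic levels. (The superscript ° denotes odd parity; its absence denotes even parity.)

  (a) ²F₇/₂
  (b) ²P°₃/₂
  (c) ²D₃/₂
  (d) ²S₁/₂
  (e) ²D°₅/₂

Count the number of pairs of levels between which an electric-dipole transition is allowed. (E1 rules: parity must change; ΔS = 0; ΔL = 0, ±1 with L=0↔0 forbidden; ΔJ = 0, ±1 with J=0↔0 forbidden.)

(a)–(b): forbidden (ΔL, ΔJ).
(a)–(c): forbidden (parity, ΔJ).
(a)–(d): forbidden (parity, ΔL, ΔJ).
(a)–(e): allowed.
(b)–(c): allowed.
(b)–(d): allowed.
(b)–(e): forbidden (parity).
(c)–(d): forbidden (parity, ΔL).
(c)–(e): allowed.
(d)–(e): forbidden (ΔL, ΔJ).
Allowed pairs: 4 of 10.

4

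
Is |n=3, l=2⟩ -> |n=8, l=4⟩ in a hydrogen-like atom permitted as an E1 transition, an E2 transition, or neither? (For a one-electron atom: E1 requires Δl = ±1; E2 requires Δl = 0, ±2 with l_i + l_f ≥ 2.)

Δl = 4 − 2 = +2; l_i + l_f = 6.
E1 (Δl = ±1): not satisfied.
E2 (Δl = 0,±2, l_i+l_f ≥ 2): satisfied.

E2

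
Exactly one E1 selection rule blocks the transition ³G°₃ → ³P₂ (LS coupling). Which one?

the ΔL = 0, ±1 rule

Initial level: S=1, L=4, J=3, parity odd. Final level: S=1, L=1, J=2, parity even.
Parity must change: odd → even — ok.
ΔS = 0: S: 1 → 1 — ok.
ΔL = 0, ±1 (not L=0↔0): L: 4 → 1, ΔL = -3 — fails.
ΔJ = 0, ±1 (not J=0↔0): J: 3 → 2, ΔJ = -1 — ok.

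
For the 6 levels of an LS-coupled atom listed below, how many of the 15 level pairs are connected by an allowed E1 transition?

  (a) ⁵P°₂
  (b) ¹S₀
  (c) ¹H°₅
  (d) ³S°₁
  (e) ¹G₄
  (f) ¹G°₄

2

(a)–(b): forbidden (ΔS, ΔJ).
(a)–(c): forbidden (parity, ΔS, ΔL, ΔJ).
(a)–(d): forbidden (parity, ΔS).
(a)–(e): forbidden (ΔS, ΔL, ΔJ).
(a)–(f): forbidden (parity, ΔS, ΔL, ΔJ).
(b)–(c): forbidden (ΔL, ΔJ).
(b)–(d): forbidden (ΔS, ΔL).
(b)–(e): forbidden (parity, ΔL, ΔJ).
(b)–(f): forbidden (ΔL, ΔJ).
(c)–(d): forbidden (parity, ΔS, ΔL, ΔJ).
(c)–(e): allowed.
(c)–(f): forbidden (parity).
(d)–(e): forbidden (ΔS, ΔL, ΔJ).
(d)–(f): forbidden (parity, ΔS, ΔL, ΔJ).
(e)–(f): allowed.
Allowed pairs: 2 of 15.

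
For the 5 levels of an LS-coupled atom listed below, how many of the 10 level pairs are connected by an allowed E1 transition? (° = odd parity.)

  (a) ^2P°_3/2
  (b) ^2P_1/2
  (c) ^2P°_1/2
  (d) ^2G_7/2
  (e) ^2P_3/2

(a)–(b): allowed.
(a)–(c): forbidden (parity).
(a)–(d): forbidden (ΔL, ΔJ).
(a)–(e): allowed.
(b)–(c): allowed.
(b)–(d): forbidden (parity, ΔL, ΔJ).
(b)–(e): forbidden (parity).
(c)–(d): forbidden (ΔL, ΔJ).
(c)–(e): allowed.
(d)–(e): forbidden (parity, ΔL, ΔJ).
Allowed pairs: 4 of 10.

4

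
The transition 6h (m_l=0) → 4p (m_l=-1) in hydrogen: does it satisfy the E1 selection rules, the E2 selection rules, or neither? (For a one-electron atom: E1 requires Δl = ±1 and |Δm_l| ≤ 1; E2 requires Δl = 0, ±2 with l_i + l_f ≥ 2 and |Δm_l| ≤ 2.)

Δl = 1 − 5 = -4; l_i + l_f = 6.
Δm_l = -1.
E1 (Δl = ±1, |Δm_l| ≤ 1): not satisfied.
E2 (Δl = 0,±2, l_i+l_f ≥ 2, |Δm_l| ≤ 2): not satisfied.

neither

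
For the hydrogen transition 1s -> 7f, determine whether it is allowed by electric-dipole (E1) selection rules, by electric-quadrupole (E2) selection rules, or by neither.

neither

Δl = 3 − 0 = +3; l_i + l_f = 3.
E1 (Δl = ±1): not satisfied.
E2 (Δl = 0,±2, l_i+l_f ≥ 2): not satisfied.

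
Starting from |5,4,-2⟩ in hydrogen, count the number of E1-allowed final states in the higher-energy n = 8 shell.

6

E1 requires Δl = ±1, so l_f ∈ {3, 5}; with 0 ≤ l_f ≤ n_f−1 = 7, the allowed l_f values are {3, 5}.
For l_f = 3: m_f ∈ {m_i−1, m_i, m_i+1} ∩ [−3, 3] = {-3, -2, -1} → 3 states.
For l_f = 5: m_f ∈ {m_i−1, m_i, m_i+1} ∩ [−5, 5] = {-3, -2, -1} → 3 states.
Total: 6.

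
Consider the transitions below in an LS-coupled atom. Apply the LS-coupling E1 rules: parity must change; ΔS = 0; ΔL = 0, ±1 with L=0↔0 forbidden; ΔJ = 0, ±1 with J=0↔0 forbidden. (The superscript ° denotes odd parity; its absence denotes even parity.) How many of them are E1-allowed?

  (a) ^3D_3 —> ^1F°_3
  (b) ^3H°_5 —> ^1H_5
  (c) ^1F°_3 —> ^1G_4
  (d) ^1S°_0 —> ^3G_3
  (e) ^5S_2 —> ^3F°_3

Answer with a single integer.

(a) forbidden (ΔS fails)
(b) forbidden (ΔS fails)
(c) allowed
(d) forbidden (ΔS, ΔL, ΔJ fail)
(e) forbidden (ΔS, ΔL fail)
Total allowed: 1 of 5.

1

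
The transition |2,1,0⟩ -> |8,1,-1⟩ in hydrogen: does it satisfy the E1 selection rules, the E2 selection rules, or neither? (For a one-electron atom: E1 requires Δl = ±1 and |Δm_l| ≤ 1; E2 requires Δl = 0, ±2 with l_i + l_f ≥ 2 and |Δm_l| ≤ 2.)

E2

Δl = 1 − 1 = +0; l_i + l_f = 2.
Δm_l = -1.
E1 (Δl = ±1, |Δm_l| ≤ 1): not satisfied.
E2 (Δl = 0,±2, l_i+l_f ≥ 2, |Δm_l| ≤ 2): satisfied.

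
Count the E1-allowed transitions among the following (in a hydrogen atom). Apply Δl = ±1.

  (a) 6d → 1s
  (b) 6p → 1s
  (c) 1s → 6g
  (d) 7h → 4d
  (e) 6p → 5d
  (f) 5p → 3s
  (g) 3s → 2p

(a) forbidden — Δl = -2 (E1 requires Δl = ±1)
(b) allowed
(c) forbidden — Δl = +4 (E1 requires Δl = ±1)
(d) forbidden — Δl = -3 (E1 requires Δl = ±1)
(e) allowed
(f) allowed
(g) allowed
Total allowed: 4 of 7.

4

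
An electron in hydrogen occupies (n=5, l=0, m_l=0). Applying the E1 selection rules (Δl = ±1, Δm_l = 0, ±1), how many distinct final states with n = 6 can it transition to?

3

E1 requires Δl = ±1, so l_f ∈ {-1, 1}; with 0 ≤ l_f ≤ n_f−1 = 5, the allowed l_f values are {1}.
For l_f = 1: m_f ∈ {m_i−1, m_i, m_i+1} ∩ [−1, 1] = {-1, 0, 1} → 3 states.
Total: 3.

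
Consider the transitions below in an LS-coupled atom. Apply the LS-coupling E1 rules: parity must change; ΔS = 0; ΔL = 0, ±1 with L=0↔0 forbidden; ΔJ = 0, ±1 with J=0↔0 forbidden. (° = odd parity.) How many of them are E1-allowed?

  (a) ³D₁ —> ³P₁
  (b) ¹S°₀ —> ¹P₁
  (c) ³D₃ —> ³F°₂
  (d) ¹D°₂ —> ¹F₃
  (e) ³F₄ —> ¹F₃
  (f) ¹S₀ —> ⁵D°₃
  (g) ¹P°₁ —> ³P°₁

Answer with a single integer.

3

(a) forbidden (parity fails)
(b) allowed
(c) allowed
(d) allowed
(e) forbidden (parity, ΔS fail)
(f) forbidden (ΔS, ΔL, ΔJ fail)
(g) forbidden (parity, ΔS fail)
Total allowed: 3 of 7.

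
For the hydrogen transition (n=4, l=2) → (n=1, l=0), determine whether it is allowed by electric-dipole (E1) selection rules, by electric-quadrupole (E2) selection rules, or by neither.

E2

Δl = 0 − 2 = -2; l_i + l_f = 2.
E1 (Δl = ±1): not satisfied.
E2 (Δl = 0,±2, l_i+l_f ≥ 2): satisfied.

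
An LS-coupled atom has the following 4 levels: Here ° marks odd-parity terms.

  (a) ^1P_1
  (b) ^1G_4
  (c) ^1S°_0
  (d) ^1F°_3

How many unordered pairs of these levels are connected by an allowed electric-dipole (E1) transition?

2

(a)–(b): forbidden (parity, ΔL, ΔJ).
(a)–(c): allowed.
(a)–(d): forbidden (ΔL, ΔJ).
(b)–(c): forbidden (ΔL, ΔJ).
(b)–(d): allowed.
(c)–(d): forbidden (parity, ΔL, ΔJ).
Allowed pairs: 2 of 6.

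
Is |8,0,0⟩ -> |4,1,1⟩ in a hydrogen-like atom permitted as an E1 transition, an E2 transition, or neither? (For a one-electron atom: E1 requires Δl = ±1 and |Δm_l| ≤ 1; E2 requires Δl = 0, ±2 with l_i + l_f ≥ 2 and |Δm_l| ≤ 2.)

E1

Δl = 1 − 0 = +1; l_i + l_f = 1.
Δm_l = +1.
E1 (Δl = ±1, |Δm_l| ≤ 1): satisfied.
E2 (Δl = 0,±2, l_i+l_f ≥ 2, |Δm_l| ≤ 2): not satisfied.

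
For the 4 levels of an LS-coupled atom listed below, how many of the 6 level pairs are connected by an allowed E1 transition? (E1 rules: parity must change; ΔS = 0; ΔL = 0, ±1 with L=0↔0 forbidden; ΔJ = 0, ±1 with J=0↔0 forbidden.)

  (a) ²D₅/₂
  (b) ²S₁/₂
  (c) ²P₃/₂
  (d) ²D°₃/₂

2

(a)–(b): forbidden (parity, ΔL, ΔJ).
(a)–(c): forbidden (parity).
(a)–(d): allowed.
(b)–(c): forbidden (parity).
(b)–(d): forbidden (ΔL).
(c)–(d): allowed.
Allowed pairs: 2 of 6.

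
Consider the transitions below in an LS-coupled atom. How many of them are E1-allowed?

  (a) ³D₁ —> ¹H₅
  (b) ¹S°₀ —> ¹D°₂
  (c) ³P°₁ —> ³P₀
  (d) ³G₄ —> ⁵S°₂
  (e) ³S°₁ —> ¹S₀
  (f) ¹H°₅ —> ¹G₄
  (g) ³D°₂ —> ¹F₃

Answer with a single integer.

(a) forbidden (parity, ΔS, ΔL, ΔJ fail)
(b) forbidden (parity, ΔL, ΔJ fail)
(c) allowed
(d) forbidden (ΔS, ΔL, ΔJ fail)
(e) forbidden (ΔS, ΔL fail)
(f) allowed
(g) forbidden (ΔS fails)
Total allowed: 2 of 7.

2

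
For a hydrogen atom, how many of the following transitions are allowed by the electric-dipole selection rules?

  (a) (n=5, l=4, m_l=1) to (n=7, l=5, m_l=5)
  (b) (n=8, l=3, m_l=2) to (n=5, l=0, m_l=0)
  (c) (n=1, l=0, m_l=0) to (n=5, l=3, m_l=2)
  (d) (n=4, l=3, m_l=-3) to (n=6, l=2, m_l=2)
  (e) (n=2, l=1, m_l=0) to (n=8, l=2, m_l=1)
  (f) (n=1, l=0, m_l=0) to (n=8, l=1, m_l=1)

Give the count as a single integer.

2

(a) forbidden — Δm_l = +4 (E1 requires Δm_l = 0, ±1)
(b) forbidden — Δl = -3 (E1 requires Δl = ±1); Δm_l = -2 (E1 requires Δm_l = 0, ±1)
(c) forbidden — Δl = +3 (E1 requires Δl = ±1); Δm_l = +2 (E1 requires Δm_l = 0, ±1)
(d) forbidden — Δm_l = +5 (E1 requires Δm_l = 0, ±1)
(e) allowed
(f) allowed
Total allowed: 2 of 6.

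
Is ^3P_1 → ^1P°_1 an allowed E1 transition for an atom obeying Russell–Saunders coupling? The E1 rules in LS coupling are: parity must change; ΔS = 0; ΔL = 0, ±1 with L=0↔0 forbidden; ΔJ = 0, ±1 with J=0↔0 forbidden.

Reading off the term symbols: S 1→0, L 1→1, J 1→1, parity even→odd.
ΔL = 0, ±1 (not L=0↔0): L: 1 → 1, ΔL = +0 — ok.
ΔJ = 0, ±1 (not J=0↔0): J: 1 → 1, ΔJ = +0 — ok.
Parity must change: even → odd — ok.
ΔS = 0: S: 1 → 0 — fails.
Rule(s) violated: ΔS.

forbidden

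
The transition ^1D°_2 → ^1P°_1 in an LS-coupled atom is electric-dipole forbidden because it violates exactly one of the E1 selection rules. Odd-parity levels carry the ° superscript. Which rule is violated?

parity

Parity must change: odd → odd — ✗.
ΔS = 0: S: 0 → 0 — ✓.
ΔL = 0, ±1 (not L=0↔0): L: 2 → 1, ΔL = -1 — ✓.
ΔJ = 0, ±1 (not J=0↔0): J: 2 → 1, ΔJ = -1 — ✓.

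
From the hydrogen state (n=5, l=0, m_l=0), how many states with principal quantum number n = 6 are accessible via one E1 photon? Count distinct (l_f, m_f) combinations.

E1 requires Δl = ±1, so l_f ∈ {-1, 1}; with 0 ≤ l_f ≤ n_f−1 = 5, the allowed l_f values are {1}.
For l_f = 1: m_f ∈ {m_i−1, m_i, m_i+1} ∩ [−1, 1] = {-1, 0, 1} → 3 states.
Total: 3.

3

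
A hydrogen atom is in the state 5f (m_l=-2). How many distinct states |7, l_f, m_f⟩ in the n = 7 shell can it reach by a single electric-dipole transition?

5

E1 requires Δl = ±1, so l_f ∈ {2, 4}; with 0 ≤ l_f ≤ n_f−1 = 6, the allowed l_f values are {2, 4}.
For l_f = 2: m_f ∈ {m_i−1, m_i, m_i+1} ∩ [−2, 2] = {-2, -1} → 2 states.
For l_f = 4: m_f ∈ {m_i−1, m_i, m_i+1} ∩ [−4, 4] = {-3, -2, -1} → 3 states.
Total: 5.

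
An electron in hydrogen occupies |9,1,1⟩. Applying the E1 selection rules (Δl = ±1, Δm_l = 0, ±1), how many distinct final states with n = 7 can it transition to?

4

E1 requires Δl = ±1, so l_f ∈ {0, 2}; with 0 ≤ l_f ≤ n_f−1 = 6, the allowed l_f values are {0, 2}.
For l_f = 0: m_f ∈ {m_i−1, m_i, m_i+1} ∩ [−0, 0] = {0} → 1 state.
For l_f = 2: m_f ∈ {m_i−1, m_i, m_i+1} ∩ [−2, 2] = {0, 1, 2} → 3 states.
Total: 4.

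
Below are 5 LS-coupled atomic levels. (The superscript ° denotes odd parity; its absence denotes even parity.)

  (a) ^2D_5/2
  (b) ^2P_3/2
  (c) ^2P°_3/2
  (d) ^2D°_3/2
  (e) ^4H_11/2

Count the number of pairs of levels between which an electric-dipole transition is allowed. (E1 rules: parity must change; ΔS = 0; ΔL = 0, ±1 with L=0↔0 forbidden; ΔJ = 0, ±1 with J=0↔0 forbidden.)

4

(a)–(b): forbidden (parity).
(a)–(c): allowed.
(a)–(d): allowed.
(a)–(e): forbidden (parity, ΔS, ΔL, ΔJ).
(b)–(c): allowed.
(b)–(d): allowed.
(b)–(e): forbidden (parity, ΔS, ΔL, ΔJ).
(c)–(d): forbidden (parity).
(c)–(e): forbidden (ΔS, ΔL, ΔJ).
(d)–(e): forbidden (ΔS, ΔL, ΔJ).
Allowed pairs: 4 of 10.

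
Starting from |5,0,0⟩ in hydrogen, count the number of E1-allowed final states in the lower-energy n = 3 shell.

E1 requires Δl = ±1, so l_f ∈ {-1, 1}; with 0 ≤ l_f ≤ n_f−1 = 2, the allowed l_f values are {1}.
For l_f = 1: m_f ∈ {m_i−1, m_i, m_i+1} ∩ [−1, 1] = {-1, 0, 1} → 3 states.
Total: 3.

3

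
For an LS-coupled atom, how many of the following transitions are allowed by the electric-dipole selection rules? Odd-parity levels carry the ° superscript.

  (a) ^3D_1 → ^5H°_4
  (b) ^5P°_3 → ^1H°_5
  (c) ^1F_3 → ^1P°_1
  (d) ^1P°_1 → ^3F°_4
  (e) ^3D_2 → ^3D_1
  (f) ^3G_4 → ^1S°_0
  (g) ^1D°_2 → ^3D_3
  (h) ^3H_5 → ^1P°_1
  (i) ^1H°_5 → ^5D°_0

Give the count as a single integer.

(a) forbidden (ΔS, ΔL, ΔJ fail)
(b) forbidden (parity, ΔS, ΔL, ΔJ fail)
(c) forbidden (ΔL, ΔJ fail)
(d) forbidden (parity, ΔS, ΔL, ΔJ fail)
(e) forbidden (parity fails)
(f) forbidden (ΔS, ΔL, ΔJ fail)
(g) forbidden (ΔS fails)
(h) forbidden (ΔS, ΔL, ΔJ fail)
(i) forbidden (parity, ΔS, ΔL, ΔJ fail)
Total allowed: 0 of 9.

0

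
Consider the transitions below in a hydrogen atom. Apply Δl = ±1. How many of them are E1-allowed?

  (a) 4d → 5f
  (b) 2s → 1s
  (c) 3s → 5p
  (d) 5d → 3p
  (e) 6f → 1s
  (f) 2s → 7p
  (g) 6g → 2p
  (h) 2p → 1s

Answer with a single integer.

(a) allowed
(b) forbidden — Δl = +0 (E1 requires Δl = ±1)
(c) allowed
(d) allowed
(e) forbidden — Δl = -3 (E1 requires Δl = ±1)
(f) allowed
(g) forbidden — Δl = -3 (E1 requires Δl = ±1)
(h) allowed
Total allowed: 5 of 8.

5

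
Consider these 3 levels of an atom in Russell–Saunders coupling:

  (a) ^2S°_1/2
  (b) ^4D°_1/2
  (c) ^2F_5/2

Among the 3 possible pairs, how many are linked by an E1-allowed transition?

0

(a)–(b): forbidden (parity, ΔS, ΔL).
(a)–(c): forbidden (ΔL, ΔJ).
(b)–(c): forbidden (ΔS, ΔJ).
Allowed pairs: 0 of 3.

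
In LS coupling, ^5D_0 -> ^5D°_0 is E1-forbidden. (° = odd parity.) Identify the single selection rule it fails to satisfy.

the J=0 ↔ J=0 exclusion

Parity must change: even → odd — ✓.
ΔS = 0: S: 2 → 2 — ✓.
ΔL = 0, ±1 (not L=0↔0): L: 2 → 2, ΔL = +0 — ✓.
ΔJ = 0, ±1 (not J=0↔0): J: 0 → 0, ΔJ = +0 — ✗.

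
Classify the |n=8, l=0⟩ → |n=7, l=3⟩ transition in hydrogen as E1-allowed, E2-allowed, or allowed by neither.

neither

Δl = 3 − 0 = +3; l_i + l_f = 3.
E1 (Δl = ±1): not satisfied.
E2 (Δl = 0,±2, l_i+l_f ≥ 2): not satisfied.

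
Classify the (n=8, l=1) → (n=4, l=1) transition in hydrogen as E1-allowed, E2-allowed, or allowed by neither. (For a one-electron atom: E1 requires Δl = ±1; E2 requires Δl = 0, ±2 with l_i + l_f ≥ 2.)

Δl = 1 − 1 = +0; l_i + l_f = 2.
E1 (Δl = ±1): not satisfied.
E2 (Δl = 0,±2, l_i+l_f ≥ 2): satisfied.

E2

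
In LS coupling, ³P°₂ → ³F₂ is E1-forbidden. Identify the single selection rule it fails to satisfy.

the ΔL = 0, ±1 rule

Parity must change: odd → even — ok.
ΔS = 0: S: 1 → 1 — ok.
ΔL = 0, ±1 (not L=0↔0): L: 1 → 3, ΔL = +2 — fails.
ΔJ = 0, ±1 (not J=0↔0): J: 2 → 2, ΔJ = +0 — ok.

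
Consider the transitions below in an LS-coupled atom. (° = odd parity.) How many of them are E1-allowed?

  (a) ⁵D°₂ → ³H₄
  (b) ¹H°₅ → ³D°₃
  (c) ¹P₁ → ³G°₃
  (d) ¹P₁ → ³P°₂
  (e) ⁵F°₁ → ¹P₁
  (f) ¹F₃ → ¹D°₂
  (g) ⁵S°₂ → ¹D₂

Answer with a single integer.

(a) forbidden (ΔS, ΔL, ΔJ fail)
(b) forbidden (parity, ΔS, ΔL, ΔJ fail)
(c) forbidden (ΔS, ΔL, ΔJ fail)
(d) forbidden (ΔS fails)
(e) forbidden (ΔS, ΔL fail)
(f) allowed
(g) forbidden (ΔS, ΔL fail)
Total allowed: 1 of 7.

1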